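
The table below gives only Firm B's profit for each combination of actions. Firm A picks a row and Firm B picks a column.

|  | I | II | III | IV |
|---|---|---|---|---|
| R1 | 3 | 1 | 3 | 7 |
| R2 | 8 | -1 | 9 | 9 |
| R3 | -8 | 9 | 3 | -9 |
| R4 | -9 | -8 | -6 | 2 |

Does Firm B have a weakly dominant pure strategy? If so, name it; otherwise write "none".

I fails to dominate II at R3 (-8<9).
II fails to dominate I at R1 (1<3).
III fails to dominate II at R3 (3<9).
IV fails to dominate I at R3 (-9<-8).
No single strategy dominates all the others.

none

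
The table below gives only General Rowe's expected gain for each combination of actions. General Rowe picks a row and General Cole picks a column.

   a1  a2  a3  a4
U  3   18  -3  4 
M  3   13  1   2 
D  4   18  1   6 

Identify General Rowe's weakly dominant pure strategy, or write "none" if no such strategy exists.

D

D vs U: a1: 4>3, a2: 18=18, a3: 1>-3, a4: 6>4.
D vs M: a1: 4>3, a2: 18>13, a3: 1=1, a4: 6>2.
D is at least as good as every other strategy against every opponent action, so it is weakly dominant.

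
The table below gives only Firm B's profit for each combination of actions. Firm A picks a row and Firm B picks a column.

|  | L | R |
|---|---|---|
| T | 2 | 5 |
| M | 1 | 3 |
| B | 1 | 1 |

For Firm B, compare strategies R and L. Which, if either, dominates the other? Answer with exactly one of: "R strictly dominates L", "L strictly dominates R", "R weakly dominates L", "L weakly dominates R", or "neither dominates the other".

R weakly dominates L

R's payoffs vs L's, by Firm A's action — T: 5>2, M: 3>1, B: 1=1.
R is at least as good everywhere and strictly better somewhere (tied only at B), so R weakly but not strictly dominates L.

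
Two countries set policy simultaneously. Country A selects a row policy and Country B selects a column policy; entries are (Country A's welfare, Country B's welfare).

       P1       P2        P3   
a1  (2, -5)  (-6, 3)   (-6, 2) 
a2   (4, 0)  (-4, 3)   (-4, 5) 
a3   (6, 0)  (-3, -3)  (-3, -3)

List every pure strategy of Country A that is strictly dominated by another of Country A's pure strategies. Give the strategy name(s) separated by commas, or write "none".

a2 strictly dominates a1 — P1: 4>2, P2: -4>-6, P3: -4>-6.
a2: dominated, since a3 does at least as well everywhere (P1: 6>4, P2: -3>-4, P3: -3>-4).
Nothing dominates a3: a1 at P1 (6>2); a2 at P1 (6>4).

a1, a2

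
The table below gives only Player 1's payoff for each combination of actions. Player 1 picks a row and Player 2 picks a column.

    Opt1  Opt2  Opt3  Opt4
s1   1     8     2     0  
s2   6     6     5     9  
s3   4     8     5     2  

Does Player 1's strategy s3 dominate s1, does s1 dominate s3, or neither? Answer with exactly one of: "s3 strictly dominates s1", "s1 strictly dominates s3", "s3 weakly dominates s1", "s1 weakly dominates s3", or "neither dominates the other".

s3 weakly dominates s1

s3's payoffs vs s1's, by Player 2's action — Opt1: 4>1, Opt2: 8=8, Opt3: 5>2, Opt4: 2>0.
s3 is at least as good everywhere and strictly better somewhere (tied only at Opt2), so s3 weakly but not strictly dominates s1.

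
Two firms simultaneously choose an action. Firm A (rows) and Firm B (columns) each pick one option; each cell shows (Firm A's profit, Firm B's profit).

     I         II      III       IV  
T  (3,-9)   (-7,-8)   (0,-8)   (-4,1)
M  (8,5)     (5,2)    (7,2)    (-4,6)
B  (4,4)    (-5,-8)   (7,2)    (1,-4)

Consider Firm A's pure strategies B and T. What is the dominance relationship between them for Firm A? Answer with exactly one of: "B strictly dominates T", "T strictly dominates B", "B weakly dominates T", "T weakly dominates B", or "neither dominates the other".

B's payoffs vs T's, by Firm B's action — I: 4>3, II: -5>-7, III: 7>0, IV: 1>-4.
Every comparison favours B, so B strictly dominates T.

B strictly dominates T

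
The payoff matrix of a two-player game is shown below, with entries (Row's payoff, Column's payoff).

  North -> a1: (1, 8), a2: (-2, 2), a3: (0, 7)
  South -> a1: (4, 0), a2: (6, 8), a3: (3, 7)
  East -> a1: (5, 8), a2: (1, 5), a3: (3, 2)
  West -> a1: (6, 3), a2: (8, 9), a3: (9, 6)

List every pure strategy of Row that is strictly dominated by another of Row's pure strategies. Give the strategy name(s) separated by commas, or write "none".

North: dominated, since South does at least as well everywhere (a1: 4>1, a2: 6>-2, a3: 3>0).
South is strictly dominated by West (a1: 6>4, a2: 8>6, a3: 9>3).
East: dominated, since West does at least as well everywhere (a1: 6>5, a2: 8>1, a3: 9>3).
West is not dominated — it holds its own against North at a1 (6>1); South at a1 (6>4); East at a1 (6>5).

North, South, East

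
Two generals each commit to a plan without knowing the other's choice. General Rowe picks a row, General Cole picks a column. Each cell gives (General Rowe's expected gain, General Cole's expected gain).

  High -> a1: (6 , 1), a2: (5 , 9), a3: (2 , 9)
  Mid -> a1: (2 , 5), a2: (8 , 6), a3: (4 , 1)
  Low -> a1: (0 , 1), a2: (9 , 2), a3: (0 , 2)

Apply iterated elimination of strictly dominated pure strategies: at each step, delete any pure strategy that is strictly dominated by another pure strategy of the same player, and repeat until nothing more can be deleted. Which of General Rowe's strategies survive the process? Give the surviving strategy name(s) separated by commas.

For General Cole, a2 strictly dominates a1 on the remaining rows (High: 9>1, Mid: 6>5, Low: 2>1); eliminate a1.
For General Rowe, Mid strictly dominates High on the remaining columns (a2: 8>5, a3: 4>2); eliminate High.
Among the remaining strategies, none is strictly dominated by another pure strategy of the same player, so the elimination stops.
Surviving strategies — General Rowe: {Mid, Low}; General Cole: {a2, a3}.

Mid, Low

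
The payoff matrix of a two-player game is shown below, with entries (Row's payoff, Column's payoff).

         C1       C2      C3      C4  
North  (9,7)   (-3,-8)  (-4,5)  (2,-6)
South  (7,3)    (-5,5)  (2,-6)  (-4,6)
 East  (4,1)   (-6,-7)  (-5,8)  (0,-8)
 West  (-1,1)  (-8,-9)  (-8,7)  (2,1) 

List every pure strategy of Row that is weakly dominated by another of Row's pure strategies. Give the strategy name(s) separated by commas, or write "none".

East, West

Nothing dominates North: South at C1 (9>7); East at C1 (9>4); West at C1 (9>-1).
South: no other strategy beats it everywhere (North at C3 (2>-4); East at C1 (7>4); West at C1 (7>-1)).
North weakly dominates East — C1: 9>4, C2: -3>-6, C3: -4>-5, C4: 2>0.
North weakly dominates West — C1: 9>-1, C2: -3>-8, C3: -4>-8, C4: 2=2.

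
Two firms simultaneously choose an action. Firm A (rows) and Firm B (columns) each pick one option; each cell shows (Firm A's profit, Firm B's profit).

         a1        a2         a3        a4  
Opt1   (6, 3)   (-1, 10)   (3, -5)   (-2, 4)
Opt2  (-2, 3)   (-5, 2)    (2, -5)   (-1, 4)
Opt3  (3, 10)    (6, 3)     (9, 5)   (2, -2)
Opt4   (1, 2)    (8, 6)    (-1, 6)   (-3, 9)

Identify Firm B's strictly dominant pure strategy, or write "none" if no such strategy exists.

none

a1 fails to dominate a2 at Opt1 (3<10).
a2 fails to dominate a1 at Opt2 (2<3).
a3 fails to dominate a1 at Opt1 (-5<3).
a4 fails to dominate a1 at Opt3 (-2<10).
No single strategy dominates all the others.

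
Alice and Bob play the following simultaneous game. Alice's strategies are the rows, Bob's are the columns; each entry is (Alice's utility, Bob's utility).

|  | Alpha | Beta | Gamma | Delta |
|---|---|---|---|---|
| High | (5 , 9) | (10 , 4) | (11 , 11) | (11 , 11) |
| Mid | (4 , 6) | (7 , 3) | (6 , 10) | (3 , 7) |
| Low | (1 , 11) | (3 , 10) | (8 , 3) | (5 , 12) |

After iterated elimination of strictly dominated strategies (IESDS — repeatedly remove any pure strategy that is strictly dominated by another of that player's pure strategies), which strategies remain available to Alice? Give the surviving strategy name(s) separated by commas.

High

For Alice, High strictly dominates Mid on the remaining columns (Alpha: 5>4, Beta: 10>7, Gamma: 11>6, Delta: 11>3); eliminate Mid.
Alice's strategy Low is strictly dominated by High (Alpha: 5>1, Beta: 10>3, Gamma: 11>8, Delta: 11>5) and is removed.
Column Alpha is eliminated: Gamma beats it against every remaining row (High: 11>9).
Column Beta is eliminated: Gamma beats it against every remaining row (High: 11>4).
Among the remaining strategies, none is strictly dominated by another pure strategy of the same player, so the elimination stops.
Surviving strategies — Alice: {High}; Bob: {Gamma, Delta}.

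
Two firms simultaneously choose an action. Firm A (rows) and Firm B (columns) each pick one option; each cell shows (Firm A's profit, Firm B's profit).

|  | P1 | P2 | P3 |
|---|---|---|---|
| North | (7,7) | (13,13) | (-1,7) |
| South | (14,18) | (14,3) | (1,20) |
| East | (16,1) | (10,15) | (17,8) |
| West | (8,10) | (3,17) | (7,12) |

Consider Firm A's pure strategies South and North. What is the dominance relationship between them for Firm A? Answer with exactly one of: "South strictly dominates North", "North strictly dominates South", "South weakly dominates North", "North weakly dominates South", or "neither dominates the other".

South strictly dominates North

Compare South to North across each choice by Firm B: P1: 14>7, P2: 14>13, P3: 1>-1.
South gives a strictly higher payoff against each choice by Firm B, so South strictly dominates North.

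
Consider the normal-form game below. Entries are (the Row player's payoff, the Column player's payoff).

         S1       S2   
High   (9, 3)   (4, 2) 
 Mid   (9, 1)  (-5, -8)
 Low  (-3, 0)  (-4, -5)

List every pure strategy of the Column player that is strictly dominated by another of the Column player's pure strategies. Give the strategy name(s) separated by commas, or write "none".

S1: no other strategy beats it everywhere (S2 at High (3>2)).
S1 strictly dominates S2 — High: 3>2, Mid: 1>-8, Low: 0>-5.

S2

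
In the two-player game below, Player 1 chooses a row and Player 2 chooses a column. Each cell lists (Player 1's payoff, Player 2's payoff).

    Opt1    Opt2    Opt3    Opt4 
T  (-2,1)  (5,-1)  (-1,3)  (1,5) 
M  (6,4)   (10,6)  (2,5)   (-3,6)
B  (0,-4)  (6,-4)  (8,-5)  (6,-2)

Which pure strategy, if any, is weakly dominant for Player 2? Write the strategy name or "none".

Opt4 vs Opt1: T: 5>1, M: 6>4, B: -2>-4.
Opt4 vs Opt2: T: 5>-1, M: 6=6, B: -2>-4.
Opt4 vs Opt3: T: 5>3, M: 6>5, B: -2>-5.
Opt4 is at least as good as every other strategy against every opponent action, so it is weakly dominant.

Opt4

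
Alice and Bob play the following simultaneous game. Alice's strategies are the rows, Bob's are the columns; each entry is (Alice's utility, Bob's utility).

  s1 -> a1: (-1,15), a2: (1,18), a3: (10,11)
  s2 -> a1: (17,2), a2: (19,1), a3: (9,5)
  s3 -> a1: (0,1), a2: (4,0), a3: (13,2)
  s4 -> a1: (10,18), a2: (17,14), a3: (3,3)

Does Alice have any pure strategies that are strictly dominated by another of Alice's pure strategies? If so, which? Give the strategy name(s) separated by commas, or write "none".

s1 is strictly dominated by s3 (a1: 0>-1, a2: 4>1, a3: 13>10).
Nothing dominates s2: s1 at a1 (17>-1); s3 at a1 (17>0); s4 at a1 (17>10).
Nothing dominates s3: s1 at a1 (0>-1); s2 at a3 (13>9); s4 at a3 (13>3).
s2 strictly dominates s4 — a1: 17>10, a2: 19>17, a3: 9>3.

s1, s4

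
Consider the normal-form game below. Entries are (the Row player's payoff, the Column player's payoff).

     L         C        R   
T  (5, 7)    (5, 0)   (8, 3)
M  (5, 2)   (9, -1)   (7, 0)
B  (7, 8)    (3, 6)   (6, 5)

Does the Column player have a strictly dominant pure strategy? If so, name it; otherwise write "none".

L

L vs C: T: 7>0, M: 2>-1, B: 8>6.
L vs R: T: 7>3, M: 2>0, B: 8>5.
L strictly beats every other strategy against every opponent action, so it is strictly dominant.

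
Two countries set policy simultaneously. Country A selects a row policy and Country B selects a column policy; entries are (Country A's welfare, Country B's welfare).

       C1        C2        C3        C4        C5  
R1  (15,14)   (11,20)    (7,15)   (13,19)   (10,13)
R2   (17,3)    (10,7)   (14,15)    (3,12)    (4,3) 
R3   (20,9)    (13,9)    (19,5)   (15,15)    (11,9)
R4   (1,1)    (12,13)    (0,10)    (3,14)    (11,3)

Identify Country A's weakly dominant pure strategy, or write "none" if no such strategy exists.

R3

R3 vs R1: C1: 20>15, C2: 13>11, C3: 19>7, C4: 15>13, C5: 11>10.
R3 vs R2: C1: 20>17, C2: 13>10, C3: 19>14, C4: 15>3, C5: 11>4.
R3 vs R4: C1: 20>1, C2: 13>12, C3: 19>0, C4: 15>3, C5: 11=11.
R3 is at least as good as every other strategy against every opponent action, so it is weakly dominant.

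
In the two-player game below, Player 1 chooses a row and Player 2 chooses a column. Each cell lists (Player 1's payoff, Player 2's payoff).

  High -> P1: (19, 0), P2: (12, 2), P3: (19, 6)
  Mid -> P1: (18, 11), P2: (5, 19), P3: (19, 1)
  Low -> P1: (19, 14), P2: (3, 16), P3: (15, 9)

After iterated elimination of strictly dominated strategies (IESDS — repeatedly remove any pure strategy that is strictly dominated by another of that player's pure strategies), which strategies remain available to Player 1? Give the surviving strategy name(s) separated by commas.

High, Mid

Player 2's strategy P1 is strictly dominated by P2 (High: 2>0, Mid: 19>11, Low: 16>14) and is removed.
Player 1's strategy Low is strictly dominated by High (P2: 12>3, P3: 19>15) and is removed.
Among the remaining strategies, none is strictly dominated by another pure strategy of the same player, so the elimination stops.
Surviving strategies — Player 1: {High, Mid}; Player 2: {P2, P3}.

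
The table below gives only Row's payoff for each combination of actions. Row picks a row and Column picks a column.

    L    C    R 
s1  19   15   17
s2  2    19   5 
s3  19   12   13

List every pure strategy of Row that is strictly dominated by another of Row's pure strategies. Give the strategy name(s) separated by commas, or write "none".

none

s1: no other strategy beats it everywhere (s2 at L (19>2); s3 at L (19=19)).
Nothing dominates s2: s1 at C (19>15); s3 at C (19>12).
s3: no other strategy beats it everywhere (s1 at L (19=19); s2 at L (19>2)).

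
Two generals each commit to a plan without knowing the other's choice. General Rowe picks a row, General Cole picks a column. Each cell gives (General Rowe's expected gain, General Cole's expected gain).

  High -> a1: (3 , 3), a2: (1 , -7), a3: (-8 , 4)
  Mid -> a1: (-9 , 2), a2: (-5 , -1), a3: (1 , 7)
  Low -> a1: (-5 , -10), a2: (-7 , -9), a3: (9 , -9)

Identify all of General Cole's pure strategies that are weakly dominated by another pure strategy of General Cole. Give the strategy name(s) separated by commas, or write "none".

a1 is weakly dominated by a3 (High: 4>3, Mid: 7>2, Low: -9>-10).
a2: dominated, since a3 does at least as well everywhere (High: 4>-7, Mid: 7>-1, Low: -9=-9).
a3: no other strategy beats it everywhere (a1 at High (4>3); a2 at High (4>-7)).

a1, a2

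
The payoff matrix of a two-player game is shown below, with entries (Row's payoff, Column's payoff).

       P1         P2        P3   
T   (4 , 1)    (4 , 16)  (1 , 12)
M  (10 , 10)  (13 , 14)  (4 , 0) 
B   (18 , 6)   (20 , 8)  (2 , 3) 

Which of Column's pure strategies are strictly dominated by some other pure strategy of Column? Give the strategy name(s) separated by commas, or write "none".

P1, P3

P1 is strictly dominated by P2 (T: 16>1, M: 14>10, B: 8>6).
P2: no other strategy beats it everywhere (P1 at T (16>1); P3 at T (16>12)).
P2 strictly dominates P3 — T: 16>12, M: 14>0, B: 8>3.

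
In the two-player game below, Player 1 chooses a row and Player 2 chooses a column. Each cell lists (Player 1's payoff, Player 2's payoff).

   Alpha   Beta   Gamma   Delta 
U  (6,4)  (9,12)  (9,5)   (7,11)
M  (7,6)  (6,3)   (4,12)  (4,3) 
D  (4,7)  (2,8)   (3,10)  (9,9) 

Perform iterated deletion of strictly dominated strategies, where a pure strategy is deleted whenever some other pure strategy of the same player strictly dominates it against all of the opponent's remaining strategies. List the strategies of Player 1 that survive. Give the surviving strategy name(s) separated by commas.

For Player 2, Gamma strictly dominates Alpha on the remaining rows (U: 5>4, M: 12>6, D: 10>7); eliminate Alpha.
Player 1's strategy M is strictly dominated by U (Beta: 9>6, Gamma: 9>4, Delta: 7>4) and is removed.
Among the remaining strategies, none is strictly dominated by another pure strategy of the same player, so the elimination stops.
Surviving strategies — Player 1: {U, D}; Player 2: {Beta, Gamma, Delta}.

U, D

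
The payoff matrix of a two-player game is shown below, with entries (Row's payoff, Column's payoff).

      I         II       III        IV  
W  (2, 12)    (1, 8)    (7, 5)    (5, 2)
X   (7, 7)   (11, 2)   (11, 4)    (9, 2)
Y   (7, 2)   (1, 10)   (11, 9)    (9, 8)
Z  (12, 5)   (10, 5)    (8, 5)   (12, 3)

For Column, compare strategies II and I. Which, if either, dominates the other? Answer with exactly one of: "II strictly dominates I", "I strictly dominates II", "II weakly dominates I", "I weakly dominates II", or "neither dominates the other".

neither dominates the other

II's payoffs vs I's, by Row's action — W: 8<12, X: 2<7, Y: 10>2, Z: 5=5.
II does better at Y but worse at W, X; neither strategy dominates the other.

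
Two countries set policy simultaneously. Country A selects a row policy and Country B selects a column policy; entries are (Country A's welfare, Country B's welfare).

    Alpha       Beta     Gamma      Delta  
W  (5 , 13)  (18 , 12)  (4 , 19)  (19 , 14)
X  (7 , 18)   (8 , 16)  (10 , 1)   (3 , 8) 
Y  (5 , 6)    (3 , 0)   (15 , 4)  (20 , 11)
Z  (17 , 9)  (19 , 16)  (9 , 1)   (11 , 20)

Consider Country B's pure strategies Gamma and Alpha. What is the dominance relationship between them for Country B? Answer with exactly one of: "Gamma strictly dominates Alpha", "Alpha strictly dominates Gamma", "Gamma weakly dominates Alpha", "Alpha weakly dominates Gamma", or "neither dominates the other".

Compare Gamma to Alpha across each opponent action: W: 19>13, X: 1<18, Y: 4<6, Z: 1<9.
Gamma does better at W but worse at X, Y, Z; neither strategy dominates the other.

neither dominates the other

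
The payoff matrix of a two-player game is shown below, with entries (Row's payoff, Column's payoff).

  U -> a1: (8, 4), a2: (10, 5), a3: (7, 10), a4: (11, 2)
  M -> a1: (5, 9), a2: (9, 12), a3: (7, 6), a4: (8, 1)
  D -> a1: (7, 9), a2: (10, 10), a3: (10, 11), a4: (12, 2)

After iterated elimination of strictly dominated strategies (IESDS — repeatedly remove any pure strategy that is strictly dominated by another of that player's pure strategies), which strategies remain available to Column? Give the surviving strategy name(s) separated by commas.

a3

Row M is eliminated: D beats it against every remaining column (a1: 7>5, a2: 10>9, a3: 10>7, a4: 12>8).
Column's strategy a1 is strictly dominated by a2 (U: 5>4, D: 10>9) and is removed.
Column a2 is eliminated: a3 beats it against every remaining row (U: 10>5, D: 11>10).
For Row, D strictly dominates U on the remaining columns (a3: 10>7, a4: 12>11); eliminate U.
Column's strategy a4 is strictly dominated by a3 (D: 11>2) and is removed.
Among the remaining strategies, none is strictly dominated by another pure strategy of the same player, so the elimination stops.
Surviving strategies — Row: {D}; Column: {a3}.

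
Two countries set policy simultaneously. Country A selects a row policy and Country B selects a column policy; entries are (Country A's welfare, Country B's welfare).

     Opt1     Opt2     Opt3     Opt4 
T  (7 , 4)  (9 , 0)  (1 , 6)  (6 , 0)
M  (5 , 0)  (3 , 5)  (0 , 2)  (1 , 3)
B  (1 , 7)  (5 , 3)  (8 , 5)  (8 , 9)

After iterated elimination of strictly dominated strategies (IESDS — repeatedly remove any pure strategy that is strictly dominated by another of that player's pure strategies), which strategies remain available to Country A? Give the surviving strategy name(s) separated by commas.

T, B

Country A's strategy M is strictly dominated by T (Opt1: 7>5, Opt2: 9>3, Opt3: 1>0, Opt4: 6>1) and is removed.
For Country B, Opt1 strictly dominates Opt2 on the remaining rows (T: 4>0, B: 7>3); eliminate Opt2.
Among the remaining strategies, none is strictly dominated by another pure strategy of the same player, so the elimination stops.
Surviving strategies — Country A: {T, B}; Country B: {Opt1, Opt3, Opt4}.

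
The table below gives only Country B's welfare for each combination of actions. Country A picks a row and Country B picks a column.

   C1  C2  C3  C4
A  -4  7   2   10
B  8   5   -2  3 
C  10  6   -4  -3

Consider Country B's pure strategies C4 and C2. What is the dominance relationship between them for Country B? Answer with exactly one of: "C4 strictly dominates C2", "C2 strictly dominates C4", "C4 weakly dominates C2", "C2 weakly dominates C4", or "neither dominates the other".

neither dominates the other

Compare C4 to C2 across each choice by Country A: A: 10>7, B: 3<5, C: -3<6.
C4 does better at A but worse at B, C; neither strategy dominates the other.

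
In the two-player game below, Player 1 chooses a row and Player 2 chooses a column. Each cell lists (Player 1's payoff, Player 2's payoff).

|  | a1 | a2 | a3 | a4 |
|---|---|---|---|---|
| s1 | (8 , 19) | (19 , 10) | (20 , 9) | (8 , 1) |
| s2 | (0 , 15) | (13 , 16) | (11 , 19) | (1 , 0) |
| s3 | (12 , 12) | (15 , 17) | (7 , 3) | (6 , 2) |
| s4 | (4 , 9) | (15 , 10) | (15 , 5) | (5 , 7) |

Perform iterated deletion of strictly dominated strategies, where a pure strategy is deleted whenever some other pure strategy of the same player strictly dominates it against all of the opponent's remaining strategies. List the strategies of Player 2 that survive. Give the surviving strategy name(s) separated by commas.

a1, a2

Row s2 is eliminated: s1 beats it against every remaining column (a1: 8>0, a2: 19>13, a3: 20>11, a4: 8>1).
Row s4 is eliminated: s1 beats it against every remaining column (a1: 8>4, a2: 19>15, a3: 20>15, a4: 8>5).
Player 2's strategy a3 is strictly dominated by a1 (s1: 19>9, s3: 12>3) and is removed.
Column a4 is eliminated: a1 beats it against every remaining row (s1: 19>1, s3: 12>2).
Among the remaining strategies, none is strictly dominated by another pure strategy of the same player, so the elimination stops.
Surviving strategies — Player 1: {s1, s3}; Player 2: {a1, a2}.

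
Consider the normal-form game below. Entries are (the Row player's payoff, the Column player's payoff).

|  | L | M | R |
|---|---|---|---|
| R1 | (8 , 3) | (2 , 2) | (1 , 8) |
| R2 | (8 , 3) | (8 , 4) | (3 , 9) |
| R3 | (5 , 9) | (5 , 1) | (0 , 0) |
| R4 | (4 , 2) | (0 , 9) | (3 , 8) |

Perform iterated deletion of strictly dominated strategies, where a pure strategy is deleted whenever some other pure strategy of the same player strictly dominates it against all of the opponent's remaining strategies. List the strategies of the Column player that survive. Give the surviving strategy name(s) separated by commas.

The Row player's strategy R3 is strictly dominated by R2 (L: 8>5, M: 8>5, R: 3>0) and is removed.
The Column player's strategy L is strictly dominated by R (R1: 8>3, R2: 9>3, R4: 8>2) and is removed.
For the Row player, R2 strictly dominates R1 on the remaining columns (M: 8>2, R: 3>1); eliminate R1.
Among the remaining strategies, none is strictly dominated by another pure strategy of the same player, so the elimination stops.
Surviving strategies — the Row player: {R2, R4}; the Column player: {M, R}.

M, R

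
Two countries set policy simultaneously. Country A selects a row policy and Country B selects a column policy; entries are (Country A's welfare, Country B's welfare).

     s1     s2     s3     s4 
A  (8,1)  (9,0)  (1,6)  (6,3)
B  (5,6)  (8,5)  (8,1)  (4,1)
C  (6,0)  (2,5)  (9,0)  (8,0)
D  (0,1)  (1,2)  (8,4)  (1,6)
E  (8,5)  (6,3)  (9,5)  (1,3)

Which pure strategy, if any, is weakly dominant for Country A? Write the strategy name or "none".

A fails to dominate B at s3 (1<8).
B fails to dominate A at s1 (5<8).
C fails to dominate A at s1 (6<8).
D fails to dominate A at s1 (0<8).
E fails to dominate A at s2 (6<9).
No single strategy dominates all the others.

none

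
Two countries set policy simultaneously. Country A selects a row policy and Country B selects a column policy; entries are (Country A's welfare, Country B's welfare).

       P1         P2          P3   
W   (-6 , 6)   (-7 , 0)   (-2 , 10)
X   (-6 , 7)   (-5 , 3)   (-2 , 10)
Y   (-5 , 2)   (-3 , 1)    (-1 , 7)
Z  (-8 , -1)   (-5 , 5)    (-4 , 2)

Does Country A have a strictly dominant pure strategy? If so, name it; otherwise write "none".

Y

Y vs W: P1: -5>-6, P2: -3>-7, P3: -1>-2.
Y vs X: P1: -5>-6, P2: -3>-5, P3: -1>-2.
Y vs Z: P1: -5>-8, P2: -3>-5, P3: -1>-4.
Y strictly beats every other strategy against every opponent action, so it is strictly dominant.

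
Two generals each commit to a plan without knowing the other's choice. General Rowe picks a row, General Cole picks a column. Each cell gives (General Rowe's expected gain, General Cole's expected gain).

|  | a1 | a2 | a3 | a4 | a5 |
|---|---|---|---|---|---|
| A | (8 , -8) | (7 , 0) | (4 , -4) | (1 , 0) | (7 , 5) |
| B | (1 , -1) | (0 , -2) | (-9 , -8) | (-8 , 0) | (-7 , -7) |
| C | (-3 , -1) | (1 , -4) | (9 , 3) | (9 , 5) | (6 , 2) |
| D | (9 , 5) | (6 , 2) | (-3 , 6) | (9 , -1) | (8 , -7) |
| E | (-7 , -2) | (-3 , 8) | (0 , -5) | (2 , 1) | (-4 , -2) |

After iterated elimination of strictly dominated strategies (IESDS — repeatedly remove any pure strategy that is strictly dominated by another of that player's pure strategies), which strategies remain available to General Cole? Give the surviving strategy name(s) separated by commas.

For General Rowe, A strictly dominates B on the remaining columns (a1: 8>1, a2: 7>0, a3: 4>-9, a4: 1>-8, a5: 7>-7); eliminate B.
For General Rowe, C strictly dominates E on the remaining columns (a1: -3>-7, a2: 1>-3, a3: 9>0, a4: 9>2, a5: 6>-4); eliminate E.
General Cole's strategy a1 is strictly dominated by a3 (A: -4>-8, C: 3>-1, D: 6>5) and is removed.
Among the remaining strategies, none is strictly dominated by another pure strategy of the same player, so the elimination stops.
Surviving strategies — General Rowe: {A, C, D}; General Cole: {a2, a3, a4, a5}.

a2, a3, a4, a5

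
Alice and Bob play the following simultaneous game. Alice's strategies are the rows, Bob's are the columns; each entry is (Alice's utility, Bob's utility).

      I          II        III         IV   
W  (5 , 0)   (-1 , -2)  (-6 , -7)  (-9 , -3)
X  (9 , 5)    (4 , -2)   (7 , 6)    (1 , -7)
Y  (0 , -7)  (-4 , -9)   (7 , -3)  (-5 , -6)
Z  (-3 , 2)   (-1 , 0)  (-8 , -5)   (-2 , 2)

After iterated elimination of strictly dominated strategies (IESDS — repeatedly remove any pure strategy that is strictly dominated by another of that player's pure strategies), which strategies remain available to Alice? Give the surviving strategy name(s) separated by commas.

X, Y

Row W is eliminated: X beats it against every remaining column (I: 9>5, II: 4>-1, III: 7>-6, IV: 1>-9).
Row Z is eliminated: X beats it against every remaining column (I: 9>-3, II: 4>-1, III: 7>-8, IV: 1>-2).
Bob's strategy I is strictly dominated by III (X: 6>5, Y: -3>-7) and is removed.
Bob's strategy II is strictly dominated by III (X: 6>-2, Y: -3>-9) and is removed.
For Bob, III strictly dominates IV on the remaining rows (X: 6>-7, Y: -3>-6); eliminate IV.
Among the remaining strategies, none is strictly dominated by another pure strategy of the same player, so the elimination stops.
Surviving strategies — Alice: {X, Y}; Bob: {III}.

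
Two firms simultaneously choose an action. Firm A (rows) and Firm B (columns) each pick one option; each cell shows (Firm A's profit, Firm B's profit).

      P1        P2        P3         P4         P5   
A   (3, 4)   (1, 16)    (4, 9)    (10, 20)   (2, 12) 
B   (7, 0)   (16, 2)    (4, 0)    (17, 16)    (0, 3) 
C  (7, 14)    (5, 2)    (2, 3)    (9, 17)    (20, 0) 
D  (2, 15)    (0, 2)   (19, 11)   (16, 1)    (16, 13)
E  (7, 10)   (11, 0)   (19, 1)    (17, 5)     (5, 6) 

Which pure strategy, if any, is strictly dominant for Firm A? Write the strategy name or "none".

none

A fails to dominate B at P1 (3<7).
B fails to dominate A at P3 (4=4).
C fails to dominate A at P3 (2<4).
D fails to dominate A at P1 (2<3).
E fails to dominate B at P1 (7=7).
No single strategy dominates all the others.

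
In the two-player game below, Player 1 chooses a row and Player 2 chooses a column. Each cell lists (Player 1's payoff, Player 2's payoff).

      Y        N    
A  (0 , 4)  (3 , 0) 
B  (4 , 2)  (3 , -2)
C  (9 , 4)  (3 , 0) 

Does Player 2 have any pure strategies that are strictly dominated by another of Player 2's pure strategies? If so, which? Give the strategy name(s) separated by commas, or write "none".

N

Y is not dominated — it holds its own against N at A (4>0).
N is strictly dominated by Y (A: 4>0, B: 2>-2, C: 4>0).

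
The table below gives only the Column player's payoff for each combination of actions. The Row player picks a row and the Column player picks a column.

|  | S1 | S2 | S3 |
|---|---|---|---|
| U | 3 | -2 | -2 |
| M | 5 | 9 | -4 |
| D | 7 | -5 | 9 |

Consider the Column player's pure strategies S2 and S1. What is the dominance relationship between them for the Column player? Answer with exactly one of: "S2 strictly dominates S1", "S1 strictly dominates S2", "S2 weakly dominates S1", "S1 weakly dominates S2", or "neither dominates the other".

Compare S2 to S1 across every action of the Row player: U: -2<3, M: 9>5, D: -5<7.
S2 does better at M but worse at U, D; neither strategy dominates the other.

neither dominates the other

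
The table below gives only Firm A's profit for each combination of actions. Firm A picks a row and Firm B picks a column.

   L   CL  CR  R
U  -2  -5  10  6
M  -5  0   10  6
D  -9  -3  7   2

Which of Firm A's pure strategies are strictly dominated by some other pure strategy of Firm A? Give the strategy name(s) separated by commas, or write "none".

D

U is not dominated — it holds its own against M at L (-2>-5); D at L (-2>-9).
M: no other strategy beats it everywhere (U at CL (0>-5); D at L (-5>-9)).
D: dominated, since M does at least as well everywhere (L: -5>-9, CL: 0>-3, CR: 10>7, R: 6>2).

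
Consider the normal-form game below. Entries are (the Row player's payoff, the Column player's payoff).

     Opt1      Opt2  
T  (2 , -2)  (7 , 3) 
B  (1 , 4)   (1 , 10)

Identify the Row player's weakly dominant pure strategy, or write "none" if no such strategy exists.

T

T vs B: Opt1: 2>1, Opt2: 7>1.
T is at least as good as every other strategy against every opponent action, so it is weakly dominant.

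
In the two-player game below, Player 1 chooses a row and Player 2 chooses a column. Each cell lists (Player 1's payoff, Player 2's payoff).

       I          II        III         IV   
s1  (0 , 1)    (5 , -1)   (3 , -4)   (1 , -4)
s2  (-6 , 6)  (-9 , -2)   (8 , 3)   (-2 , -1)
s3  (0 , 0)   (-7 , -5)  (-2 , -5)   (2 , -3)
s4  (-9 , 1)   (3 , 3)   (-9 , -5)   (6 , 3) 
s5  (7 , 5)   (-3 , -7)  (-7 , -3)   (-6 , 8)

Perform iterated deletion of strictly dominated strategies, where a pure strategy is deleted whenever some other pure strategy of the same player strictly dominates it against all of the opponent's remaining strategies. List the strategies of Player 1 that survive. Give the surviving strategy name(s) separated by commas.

s1, s3, s4, s5

Player 2's strategy III is strictly dominated by I (s1: 1>-4, s2: 6>3, s3: 0>-5, s4: 1>-5, s5: 5>-3) and is removed.
For Player 1, s1 strictly dominates s2 on the remaining columns (I: 0>-6, II: 5>-9, IV: 1>-2); eliminate s2.
Among the remaining strategies, none is strictly dominated by another pure strategy of the same player, so the elimination stops.
Surviving strategies — Player 1: {s1, s3, s4, s5}; Player 2: {I, II, IV}.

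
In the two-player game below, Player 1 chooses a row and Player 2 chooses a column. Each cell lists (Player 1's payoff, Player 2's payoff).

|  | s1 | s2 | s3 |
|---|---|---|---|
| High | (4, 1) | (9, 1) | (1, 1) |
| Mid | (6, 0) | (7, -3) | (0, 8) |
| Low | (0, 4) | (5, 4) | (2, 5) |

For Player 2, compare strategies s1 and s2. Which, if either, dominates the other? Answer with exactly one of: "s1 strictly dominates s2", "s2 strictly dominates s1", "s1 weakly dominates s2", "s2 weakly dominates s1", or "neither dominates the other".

s1 weakly dominates s2

Compare s1 to s2 across each choice by Player 1: High: 1=1, Mid: 0>-3, Low: 4=4.
s1 is at least as good everywhere and strictly better somewhere (tied only at High, Low), so s1 weakly but not strictly dominates s2.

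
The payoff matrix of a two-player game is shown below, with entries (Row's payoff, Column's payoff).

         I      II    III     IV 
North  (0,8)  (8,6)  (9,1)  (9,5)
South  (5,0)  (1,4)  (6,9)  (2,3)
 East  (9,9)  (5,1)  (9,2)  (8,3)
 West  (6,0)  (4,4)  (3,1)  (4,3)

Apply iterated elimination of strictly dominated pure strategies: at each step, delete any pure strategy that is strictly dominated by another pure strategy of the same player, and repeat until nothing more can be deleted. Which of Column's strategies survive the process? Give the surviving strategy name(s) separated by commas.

For Row, East strictly dominates South on the remaining columns (I: 9>5, II: 5>1, III: 9>6, IV: 8>2); eliminate South.
For Row, East strictly dominates West on the remaining columns (I: 9>6, II: 5>4, III: 9>3, IV: 8>4); eliminate West.
For Column, I strictly dominates II on the remaining rows (North: 8>6, East: 9>1); eliminate II.
For Column, I strictly dominates III on the remaining rows (North: 8>1, East: 9>2); eliminate III.
For Column, I strictly dominates IV on the remaining rows (North: 8>5, East: 9>3); eliminate IV.
For Row, East strictly dominates North on the remaining columns (I: 9>0); eliminate North.
Among the remaining strategies, none is strictly dominated by another pure strategy of the same player, so the elimination stops.
Surviving strategies — Row: {East}; Column: {I}.

I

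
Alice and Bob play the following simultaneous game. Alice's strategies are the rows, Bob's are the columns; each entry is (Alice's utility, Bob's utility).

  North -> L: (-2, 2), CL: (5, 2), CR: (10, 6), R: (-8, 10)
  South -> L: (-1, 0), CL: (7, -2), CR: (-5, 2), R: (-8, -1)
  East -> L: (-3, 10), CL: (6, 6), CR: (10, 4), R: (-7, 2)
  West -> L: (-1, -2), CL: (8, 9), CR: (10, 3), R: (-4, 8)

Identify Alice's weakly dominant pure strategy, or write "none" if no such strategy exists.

West

West vs North: L: -1>-2, CL: 8>5, CR: 10=10, R: -4>-8.
West vs South: L: -1=-1, CL: 8>7, CR: 10>-5, R: -4>-8.
West vs East: L: -1>-3, CL: 8>6, CR: 10=10, R: -4>-7.
West is at least as good as every other strategy against every opponent action, so it is weakly dominant.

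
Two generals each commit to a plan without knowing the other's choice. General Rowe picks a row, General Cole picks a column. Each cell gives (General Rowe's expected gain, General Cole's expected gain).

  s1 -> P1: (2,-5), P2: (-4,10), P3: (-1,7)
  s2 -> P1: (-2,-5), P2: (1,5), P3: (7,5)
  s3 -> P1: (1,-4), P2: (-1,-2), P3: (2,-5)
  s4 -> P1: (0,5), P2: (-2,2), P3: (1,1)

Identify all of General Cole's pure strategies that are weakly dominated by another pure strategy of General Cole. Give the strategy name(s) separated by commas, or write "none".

P3

Nothing dominates P1: P2 at s4 (5>2); P3 at s3 (-4>-5).
P2 is not dominated — it holds its own against P1 at s1 (10>-5); P3 at s1 (10>7).
P3 is weakly dominated by P2 (s1: 10>7, s2: 5=5, s3: -2>-5, s4: 2>1).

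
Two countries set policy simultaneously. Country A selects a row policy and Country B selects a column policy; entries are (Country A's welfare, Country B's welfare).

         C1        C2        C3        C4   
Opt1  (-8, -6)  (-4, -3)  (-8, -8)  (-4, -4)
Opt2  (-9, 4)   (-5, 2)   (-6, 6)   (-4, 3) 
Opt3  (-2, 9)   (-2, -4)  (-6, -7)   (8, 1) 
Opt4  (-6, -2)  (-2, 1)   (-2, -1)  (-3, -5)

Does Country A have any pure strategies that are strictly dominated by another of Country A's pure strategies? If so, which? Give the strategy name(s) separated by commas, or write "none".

Opt3 strictly dominates Opt1 — C1: -2>-8, C2: -2>-4, C3: -6>-8, C4: 8>-4.
Opt2: dominated, since Opt4 does at least as well everywhere (C1: -6>-9, C2: -2>-5, C3: -2>-6, C4: -3>-4).
Opt3: no other strategy beats it everywhere (Opt1 at C1 (-2>-8); Opt2 at C1 (-2>-9); Opt4 at C1 (-2>-6)).
Nothing dominates Opt4: Opt1 at C1 (-6>-8); Opt2 at C1 (-6>-9); Opt3 at C2 (-2=-2).

Opt1, Opt2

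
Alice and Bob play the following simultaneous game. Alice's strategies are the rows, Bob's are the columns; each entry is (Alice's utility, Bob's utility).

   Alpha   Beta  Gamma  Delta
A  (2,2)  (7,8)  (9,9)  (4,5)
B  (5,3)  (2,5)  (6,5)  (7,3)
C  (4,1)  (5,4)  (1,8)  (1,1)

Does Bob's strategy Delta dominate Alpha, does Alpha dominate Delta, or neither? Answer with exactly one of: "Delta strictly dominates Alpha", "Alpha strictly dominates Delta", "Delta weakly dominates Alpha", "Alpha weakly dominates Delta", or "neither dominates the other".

Delta weakly dominates Alpha

Compare Delta to Alpha across every action of Alice: A: 5>2, B: 3=3, C: 1=1.
Delta is at least as good everywhere and strictly better somewhere (tied only at B, C), so Delta weakly but not strictly dominates Alpha.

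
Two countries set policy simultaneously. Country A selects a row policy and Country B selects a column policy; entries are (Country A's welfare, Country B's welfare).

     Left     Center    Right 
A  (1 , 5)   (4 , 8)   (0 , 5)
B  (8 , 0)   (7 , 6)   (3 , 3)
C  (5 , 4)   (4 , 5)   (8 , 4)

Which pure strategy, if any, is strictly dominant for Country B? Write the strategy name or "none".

Center

Center vs Left: A: 8>5, B: 6>0, C: 5>4.
Center vs Right: A: 8>5, B: 6>3, C: 5>4.
Center strictly beats every other strategy against every opponent action, so it is strictly dominant.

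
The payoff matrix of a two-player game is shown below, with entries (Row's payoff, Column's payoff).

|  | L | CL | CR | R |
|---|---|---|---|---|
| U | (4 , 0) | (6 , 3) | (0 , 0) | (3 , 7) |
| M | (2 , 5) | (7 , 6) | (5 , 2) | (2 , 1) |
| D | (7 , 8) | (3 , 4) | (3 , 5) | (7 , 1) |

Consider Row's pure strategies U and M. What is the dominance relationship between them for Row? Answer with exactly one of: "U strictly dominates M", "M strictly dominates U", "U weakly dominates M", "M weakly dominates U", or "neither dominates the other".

neither dominates the other

Compare U to M across each choice by Column: L: 4>2, CL: 6<7, CR: 0<5, R: 3>2.
U does better at L, R but worse at CL, CR; neither strategy dominates the other.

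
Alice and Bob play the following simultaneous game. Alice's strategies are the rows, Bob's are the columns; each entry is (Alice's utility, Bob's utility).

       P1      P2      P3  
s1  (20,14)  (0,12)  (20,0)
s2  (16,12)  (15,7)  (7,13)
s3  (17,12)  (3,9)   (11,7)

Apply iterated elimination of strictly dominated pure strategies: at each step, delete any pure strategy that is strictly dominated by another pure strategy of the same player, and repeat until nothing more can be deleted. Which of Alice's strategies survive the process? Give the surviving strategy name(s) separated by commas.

s1

Column P2 is eliminated: P1 beats it against every remaining row (s1: 14>12, s2: 12>7, s3: 12>9).
Row s2 is eliminated: s1 beats it against every remaining column (P1: 20>16, P3: 20>7).
Alice's strategy s3 is strictly dominated by s1 (P1: 20>17, P3: 20>11) and is removed.
Column P3 is eliminated: P1 beats it against every remaining row (s1: 14>0).
Among the remaining strategies, none is strictly dominated by another pure strategy of the same player, so the elimination stops.
Surviving strategies — Alice: {s1}; Bob: {P1}.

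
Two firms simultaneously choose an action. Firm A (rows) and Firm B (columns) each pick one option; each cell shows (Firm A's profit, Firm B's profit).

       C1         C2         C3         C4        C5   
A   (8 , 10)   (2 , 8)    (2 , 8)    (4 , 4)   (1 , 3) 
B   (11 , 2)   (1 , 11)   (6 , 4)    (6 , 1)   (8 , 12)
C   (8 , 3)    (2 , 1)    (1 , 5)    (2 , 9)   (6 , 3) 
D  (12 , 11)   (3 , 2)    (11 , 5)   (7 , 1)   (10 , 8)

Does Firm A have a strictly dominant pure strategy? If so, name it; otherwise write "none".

D

D vs A: C1: 12>8, C2: 3>2, C3: 11>2, C4: 7>4, C5: 10>1.
D vs B: C1: 12>11, C2: 3>1, C3: 11>6, C4: 7>6, C5: 10>8.
D vs C: C1: 12>8, C2: 3>2, C3: 11>1, C4: 7>2, C5: 10>6.
D strictly beats every other strategy against every opponent action, so it is strictly dominant.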